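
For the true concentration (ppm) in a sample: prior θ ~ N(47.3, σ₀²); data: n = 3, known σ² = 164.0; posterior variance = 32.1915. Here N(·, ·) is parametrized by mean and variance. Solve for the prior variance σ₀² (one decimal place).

For the Normal–Normal model with known σ², precisions add: τ_n = τ₀ + n/σ².
So 1/σ₀² = 1/32.1915 − 3/164.0 = 0.031064 − 0.018293 = 0.012771.
Hence σ₀² = 1/0.012771 ≈ 78.3.

σ₀² = 78.3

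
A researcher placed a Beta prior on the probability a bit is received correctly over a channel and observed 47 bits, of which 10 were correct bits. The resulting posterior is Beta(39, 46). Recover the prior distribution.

A Beta(α, β) prior with s successes and f failures in binomial data gives a Beta(α+s, β+f) posterior.
So α = 39 − 10 = 29 and β = 46 − 37 = 9.

Beta(29, 9)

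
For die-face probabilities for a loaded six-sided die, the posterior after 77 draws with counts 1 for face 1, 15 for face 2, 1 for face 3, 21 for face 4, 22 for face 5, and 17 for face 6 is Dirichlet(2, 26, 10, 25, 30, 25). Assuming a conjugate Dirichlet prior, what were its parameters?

For a Dirichlet(α) prior with multinomial counts c, the posterior is Dirichlet(α + c) componentwise.
Subtract each count from the matching posterior parameter: 2−1=1, 26−15=11, 10−1=9, 25−21=4, 30−22=8, 25−17=8.

Dirichlet(1, 11, 9, 4, 8, 8)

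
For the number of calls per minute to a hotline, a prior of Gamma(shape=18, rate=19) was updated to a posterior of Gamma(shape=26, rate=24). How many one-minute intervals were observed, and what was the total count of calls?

n = 5 one-minute intervals with total 8 calls

Gamma–Poisson conjugacy: posterior shape = α + Σxᵢ, posterior rate = β + n.
Matching: Σxᵢ = 26 − 18 = 8 and n = 24 − 19 = 5.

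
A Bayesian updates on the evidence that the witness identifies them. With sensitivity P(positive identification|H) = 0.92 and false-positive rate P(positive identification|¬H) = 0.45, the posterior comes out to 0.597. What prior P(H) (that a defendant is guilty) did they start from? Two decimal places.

Bayes' rule in odds form gives O(H|E) = O(H)·[P(E|H)/P(E|¬H)], hence O(H) = O(H|E)/LR.
Posterior odds = 0.597/(1−0.597) = 1.4814. LR = 0.92/0.45 = 2.0444.
Prior odds = 1.4814/2.0444 = 0.7246, so P(H) = 0.7246/(1+0.7246) ≈ 0.42.

P(H) = 0.42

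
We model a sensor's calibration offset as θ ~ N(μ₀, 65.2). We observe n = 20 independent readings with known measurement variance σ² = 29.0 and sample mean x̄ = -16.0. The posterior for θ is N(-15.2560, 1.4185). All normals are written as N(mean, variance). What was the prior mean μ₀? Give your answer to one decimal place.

The posterior mean is a precision-weighted average: μ_n = (τ₀μ₀ + τ_data·x̄)/(τ₀+τ_data), with τ₀=1/σ₀² and τ_data=n/σ².
Here τ₀ = 1/65.2 = 0.015337 and τ_data = 20/29.0 = 0.689655, so τ_n = 0.704992.
Rearranging for μ₀: μ₀ = (μ_n·τ_n − τ_data·x̄)/τ₀ = (-15.2560·0.704992 − 0.689655·-16.0) / 0.015337 = 0.279122/0.015337 ≈ 18.2.

μ₀ = 18.2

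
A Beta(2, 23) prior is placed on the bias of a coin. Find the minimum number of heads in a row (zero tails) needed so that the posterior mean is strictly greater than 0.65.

After k heads and 0 tails the posterior is Beta(2+k, 23), with mean (2+k)/(2+23+k).
Set (2+k)/(25+k) > 0.65 and solve: k > (0.65·25 − 2)/(1 − 0.65) = 40.714.
The smallest integer exceeding 40.714 is 41, and checking k=41: (43)/(66) = 0.6515 > 0.65.

k = 41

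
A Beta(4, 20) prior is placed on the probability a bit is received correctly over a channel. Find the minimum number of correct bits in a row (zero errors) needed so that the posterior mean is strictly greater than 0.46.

After k correct bits and 0 errors the posterior is Beta(4+k, 20), with mean (4+k)/(4+20+k).
Set (4+k)/(24+k) > 0.46 and solve: k > (0.46·24 − 4)/(1 − 0.46) = 13.037.
The smallest integer exceeding 13.037 is 14, and checking k=14: (18)/(38) = 0.4737 > 0.46.

k = 14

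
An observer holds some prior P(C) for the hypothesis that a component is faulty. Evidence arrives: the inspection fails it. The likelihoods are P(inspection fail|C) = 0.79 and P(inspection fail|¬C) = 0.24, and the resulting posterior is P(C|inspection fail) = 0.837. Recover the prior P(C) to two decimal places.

P(C) = 0.61

Bayes' rule in odds form gives O(C|E) = O(C)·[P(E|C)/P(E|¬C)], hence O(C) = O(C|E)/LR.
Posterior odds = 0.837/(1−0.837) = 5.1350. LR = 0.79/0.24 = 3.2917.
Prior odds = 5.1350/3.2917 = 1.5600, so P(C) = 1.5600/(1+1.5600) ≈ 0.61.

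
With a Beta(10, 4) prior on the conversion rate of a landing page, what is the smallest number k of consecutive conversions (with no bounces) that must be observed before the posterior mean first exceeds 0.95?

k = 67

After k conversions and 0 bounces the posterior is Beta(10+k, 4), with mean (10+k)/(10+4+k).
Set (10+k)/(14+k) > 0.95 and solve: k > (0.95·14 − 10)/(1 − 0.95) = 66.000.
The smallest integer exceeding 66.000 is 67.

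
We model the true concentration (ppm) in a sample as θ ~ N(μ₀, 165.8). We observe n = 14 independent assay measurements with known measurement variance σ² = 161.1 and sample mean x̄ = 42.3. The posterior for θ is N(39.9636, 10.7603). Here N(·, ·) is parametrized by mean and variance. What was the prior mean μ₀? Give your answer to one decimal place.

μ₀ = 6.3

The posterior mean is a precision-weighted average: μ_n = (τ₀μ₀ + τ_data·x̄)/(τ₀+τ_data), with τ₀=1/σ₀² and τ_data=n/σ².
Here τ₀ = 1/165.8 = 0.006031 and τ_data = 14/161.1 = 0.086903, so τ_n = 0.092934.
Rearranging for μ₀: μ₀ = (μ_n·τ_n − τ_data·x̄)/τ₀ = (39.9636·0.092934 − 0.086903·42.3) / 0.006031 = 0.037980/0.006031 ≈ 6.3.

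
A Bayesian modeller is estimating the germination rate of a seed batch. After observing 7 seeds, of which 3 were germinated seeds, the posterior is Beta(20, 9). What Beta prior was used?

A Beta(α, β) prior with s successes and f failures in binomial data gives a Beta(α+s, β+f) posterior.
Subtract the data counts: 20−3=17, 9−4=5.

Beta(17, 5)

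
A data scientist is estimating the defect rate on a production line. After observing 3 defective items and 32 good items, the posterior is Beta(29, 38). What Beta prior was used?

Beta is conjugate to the binomial likelihood: posterior = Beta(a+s, b+f).
Subtract the data counts: 29−3=26, 38−32=6.

Beta(26, 6)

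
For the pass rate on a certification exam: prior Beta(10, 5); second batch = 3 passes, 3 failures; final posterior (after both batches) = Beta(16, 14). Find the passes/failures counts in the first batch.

3 passes and 6 failures

Because Beta–binomial updating is additive in the counts, the combined data contributed (α_post−α_prior, β_post−β_prior) successes and failures.
Total across both batches: 16−10=6 passes, 14−5=9 failures.
Subtract the second batch: 6−3=3 passes and 9−3=6 failures.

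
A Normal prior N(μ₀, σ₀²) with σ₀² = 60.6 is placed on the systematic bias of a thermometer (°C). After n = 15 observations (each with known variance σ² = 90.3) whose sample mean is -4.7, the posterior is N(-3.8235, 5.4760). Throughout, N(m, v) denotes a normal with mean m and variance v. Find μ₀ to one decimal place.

With known observation variance, the Normal–Normal posterior has precision τ_n = τ₀ + n/σ² and mean μ_n = (τ₀μ₀ + (n/σ²)x̄)/τ_n.
Here τ₀ = 1/60.6 = 0.016502 and τ_data = 15/90.3 = 0.166113, so τ_n = 0.182615.
Rearranging for μ₀: μ₀ = (μ_n·τ_n − τ_data·x̄)/τ₀ = (-3.8235·0.182615 − 0.166113·-4.7) / 0.016502 = 0.082503/0.016502 ≈ 5.0.

μ₀ = 5.0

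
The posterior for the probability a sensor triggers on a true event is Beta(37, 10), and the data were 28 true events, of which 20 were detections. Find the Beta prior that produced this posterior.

Under Beta–binomial conjugacy the posterior parameters are (α+s, β+f).
Subtract the data counts: 37−20=17, 10−8=2.

Beta(17, 2)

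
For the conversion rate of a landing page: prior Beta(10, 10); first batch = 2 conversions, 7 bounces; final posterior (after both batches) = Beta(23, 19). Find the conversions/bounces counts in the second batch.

Sequential conjugate updates are equivalent to a single update on the pooled data, so total successes = posterior α − prior α and total failures = posterior β − prior β.
Total across both batches: 23−10=13 conversions, 19−10=9 bounces.
Subtract the first batch: 13−2=11 conversions and 9−7=2 bounces.

11 conversions and 2 bounces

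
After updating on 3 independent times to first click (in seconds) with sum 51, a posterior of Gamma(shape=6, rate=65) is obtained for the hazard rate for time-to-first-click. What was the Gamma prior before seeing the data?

For an exponential likelihood with a Gamma(α, β) prior on the rate, n observations with total T give posterior Gamma(α+n, β+T).
So α = 6 − 3 = 3 and β = 65 − 51 = 14.

Gamma(shape=3, rate=14)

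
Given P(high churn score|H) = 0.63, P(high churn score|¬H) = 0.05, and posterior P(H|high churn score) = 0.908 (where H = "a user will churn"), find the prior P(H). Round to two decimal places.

P(H) = 0.44

Bayes' rule in odds form gives O(H|E) = O(H)·[P(E|H)/P(E|¬H)], hence O(H) = O(H|E)/LR.
Posterior odds = 0.908/(1−0.908) = 9.8696. LR = 0.63/0.05 = 12.6000.
Prior odds = 9.8696/12.6000 = 0.7833, so P(H) = 0.7833/(1+0.7833) ≈ 0.44.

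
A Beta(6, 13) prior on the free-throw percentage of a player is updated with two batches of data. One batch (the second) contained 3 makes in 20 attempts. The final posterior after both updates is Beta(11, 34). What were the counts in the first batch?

2 makes and 4 misses

Because Beta–binomial updating is additive in the counts, the combined data contributed (α_post−α_prior, β_post−β_prior) successes and failures.
Total across both batches: 11−6=5 makes, 34−13=21 misses.
Subtract the second batch: 5−3=2 makes and 21−17=4 misses.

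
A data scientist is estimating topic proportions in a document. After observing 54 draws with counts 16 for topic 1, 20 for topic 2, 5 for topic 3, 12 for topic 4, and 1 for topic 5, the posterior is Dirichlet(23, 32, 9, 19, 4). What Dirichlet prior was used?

Dirichlet(7, 12, 4, 7, 3)

For a Dirichlet(α) prior with multinomial counts c, the posterior is Dirichlet(α + c) componentwise.
Subtract each count from the matching posterior parameter: 23−16=7, 32−20=12, 9−5=4, 19−12=7, 4−1=3.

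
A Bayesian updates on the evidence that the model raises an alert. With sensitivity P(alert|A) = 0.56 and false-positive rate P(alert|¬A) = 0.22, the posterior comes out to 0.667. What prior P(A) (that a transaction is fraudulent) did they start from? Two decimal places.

P(A) = 0.44

In odds form, posterior odds = prior odds × likelihood ratio, so prior odds = posterior odds ÷ LR.
Posterior odds = 0.667/(1−0.667) = 2.0030. LR = 0.56/0.22 = 2.5455.
Prior odds = 2.0030/2.5455 = 0.7869, so P(A) = 0.7869/(1+0.7869) ≈ 0.44.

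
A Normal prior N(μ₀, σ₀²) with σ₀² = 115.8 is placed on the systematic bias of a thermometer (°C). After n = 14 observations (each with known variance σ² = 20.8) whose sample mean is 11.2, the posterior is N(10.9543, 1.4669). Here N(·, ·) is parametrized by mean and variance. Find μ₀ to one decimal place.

The posterior mean is a precision-weighted average: μ_n = (τ₀μ₀ + τ_data·x̄)/(τ₀+τ_data), with τ₀=1/σ₀² and τ_data=n/σ².
Here τ₀ = 1/115.8 = 0.008636 and τ_data = 14/20.8 = 0.673077, so τ_n = 0.681713.
Rearranging for μ₀: μ₀ = (μ_n·τ_n − τ_data·x̄)/τ₀ = (10.9543·0.681713 − 0.673077·11.2) / 0.008636 = -0.070774/0.008636 ≈ -8.2.

μ₀ = -8.2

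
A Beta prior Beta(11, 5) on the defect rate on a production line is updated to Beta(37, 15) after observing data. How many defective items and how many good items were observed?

26 defective items and 10 good items

Under Beta–binomial conjugacy the posterior parameters are (a+s, b+f).
So s = 37 − 11 = 26 and f = 15 − 5 = 10.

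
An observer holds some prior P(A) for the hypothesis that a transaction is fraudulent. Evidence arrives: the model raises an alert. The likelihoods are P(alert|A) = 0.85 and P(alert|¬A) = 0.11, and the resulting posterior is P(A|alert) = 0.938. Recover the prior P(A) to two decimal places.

P(A) = 0.66

In odds form, posterior odds = prior odds × likelihood ratio, so prior odds = posterior odds ÷ LR.
Posterior odds = 0.938/(1−0.938) = 15.1290. LR = 0.85/0.11 = 7.7273.
Prior odds = 15.1290/7.7273 = 1.9579, so P(A) = 1.9579/(1+1.9579) ≈ 0.66.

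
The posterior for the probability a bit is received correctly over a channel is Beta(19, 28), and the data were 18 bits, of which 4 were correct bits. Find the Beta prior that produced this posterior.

A Beta(α, β) prior with s successes and f failures in binomial data gives a Beta(α+s, β+f) posterior.
Subtract the data counts: 19−4=15, 28−14=14.

Beta(15, 14)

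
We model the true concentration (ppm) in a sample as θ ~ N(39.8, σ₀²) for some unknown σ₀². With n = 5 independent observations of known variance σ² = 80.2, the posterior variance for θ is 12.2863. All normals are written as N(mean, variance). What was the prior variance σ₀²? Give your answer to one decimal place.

σ₀² = 52.5

Posterior precision equals prior precision plus data precision: 1/σ_n² = 1/σ₀² + n/σ².
So 1/σ₀² = 1/12.2863 − 5/80.2 = 0.081391 − 0.062344 = 0.019047.
Hence σ₀² = 1/0.019047 ≈ 52.5.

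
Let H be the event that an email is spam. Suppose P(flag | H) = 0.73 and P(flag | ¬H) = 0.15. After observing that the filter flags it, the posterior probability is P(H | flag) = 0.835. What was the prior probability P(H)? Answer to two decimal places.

P(H) = 0.51

Bayes' rule in odds form gives O(H|E) = O(H)·[P(E|H)/P(E|¬H)], hence O(H) = O(H|E)/LR.
Posterior odds = 0.835/(1−0.835) = 5.0606. LR = 0.73/0.15 = 4.8667.
Prior odds = 5.0606/4.8667 = 1.0398, so P(H) = 1.0398/(1+1.0398) ≈ 0.51.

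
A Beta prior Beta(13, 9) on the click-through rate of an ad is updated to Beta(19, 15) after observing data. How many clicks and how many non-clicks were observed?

Under Beta–binomial conjugacy the posterior parameters are (a+s, b+f).
Match parameters: s=19−13=6, f=15−9=6.

6 clicks and 6 non-clicks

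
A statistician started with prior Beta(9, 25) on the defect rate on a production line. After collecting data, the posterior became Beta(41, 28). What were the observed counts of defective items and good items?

32 defective items and 3 good items

A Beta(α, β) prior with s successes and f failures in binomial data gives a Beta(α+s, β+f) posterior.
Match parameters: s=41−9=32, f=28−25=3.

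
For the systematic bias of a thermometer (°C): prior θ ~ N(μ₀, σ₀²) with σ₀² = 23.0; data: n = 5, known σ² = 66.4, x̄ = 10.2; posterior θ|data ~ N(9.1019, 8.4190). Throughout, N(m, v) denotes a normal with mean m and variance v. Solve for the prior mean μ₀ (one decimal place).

μ₀ = 7.2

The posterior mean is a precision-weighted average: μ_n = (τ₀μ₀ + τ_data·x̄)/(τ₀+τ_data), with τ₀=1/σ₀² and τ_data=n/σ².
Here τ₀ = 1/23.0 = 0.043478 and τ_data = 5/66.4 = 0.075301, so τ_n = 0.118779.
Rearranging for μ₀: μ₀ = (μ_n·τ_n − τ_data·x̄)/τ₀ = (9.1019·0.118779 − 0.075301·10.2) / 0.043478 = 0.313044/0.043478 ≈ 7.2.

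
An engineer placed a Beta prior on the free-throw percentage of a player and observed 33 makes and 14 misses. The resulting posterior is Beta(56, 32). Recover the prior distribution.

Beta(23, 18)

Under Beta–binomial conjugacy the posterior parameters are (a+s, b+f).
So a = 56 − 33 = 23 and b = 32 − 14 = 18.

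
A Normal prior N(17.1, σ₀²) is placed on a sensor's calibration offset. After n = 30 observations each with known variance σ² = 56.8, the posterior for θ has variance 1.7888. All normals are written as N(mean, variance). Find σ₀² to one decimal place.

σ₀² = 32.4

Posterior precision equals prior precision plus data precision: 1/σ_n² = 1/σ₀² + n/σ².
So 1/σ₀² = 1/1.7888 − 30/56.8 = 0.559034 − 0.528169 = 0.030865.
Hence σ₀² = 1/0.030865 ≈ 32.4.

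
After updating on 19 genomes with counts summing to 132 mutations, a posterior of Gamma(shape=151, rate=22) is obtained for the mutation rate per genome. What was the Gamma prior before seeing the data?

Gamma(shape=19, rate=3)

A Gamma(α, β) prior (rate parametrization) on a Poisson rate with n observations summing to S gives posterior Gamma(α+S, β+n).
So α = 151 − 132 = 19 and β = 22 − 19 = 3.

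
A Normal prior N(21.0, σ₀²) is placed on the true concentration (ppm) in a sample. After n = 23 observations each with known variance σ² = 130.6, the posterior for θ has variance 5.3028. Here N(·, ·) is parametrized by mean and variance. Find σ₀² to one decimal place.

σ₀² = 80.2

Posterior precision equals prior precision plus data precision: 1/σ_n² = 1/σ₀² + n/σ².
So 1/σ₀² = 1/5.3028 − 23/130.6 = 0.188580 − 0.176110 = 0.012470.
Hence σ₀² = 1/0.012470 ≈ 80.2.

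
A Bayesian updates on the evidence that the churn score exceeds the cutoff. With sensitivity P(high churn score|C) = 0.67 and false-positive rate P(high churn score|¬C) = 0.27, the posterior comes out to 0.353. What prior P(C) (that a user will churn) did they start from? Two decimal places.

Bayes' rule in odds form gives O(C|E) = O(C)·[P(E|C)/P(E|¬C)], hence O(C) = O(C|E)/LR.
Posterior odds = 0.353/(1−0.353) = 0.5456. LR = 0.67/0.27 = 2.4815.
Prior odds = 0.5456/2.4815 = 0.2199, so P(C) = 0.2199/(1+0.2199) ≈ 0.18.

P(C) = 0.18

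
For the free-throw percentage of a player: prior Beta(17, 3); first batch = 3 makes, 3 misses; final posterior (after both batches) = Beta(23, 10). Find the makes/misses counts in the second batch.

3 makes and 4 misses

Sequential conjugate updates are equivalent to a single update on the pooled data, so total successes = posterior α − prior α and total failures = posterior β − prior β.
Total across both batches: 23−17=6 makes, 10−3=7 misses.
Subtract the first batch: 6−3=3 makes and 7−3=4 misses.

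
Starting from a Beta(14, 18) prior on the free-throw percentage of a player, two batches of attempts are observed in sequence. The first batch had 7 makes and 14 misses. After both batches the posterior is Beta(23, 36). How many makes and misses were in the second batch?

Because Beta–binomial updating is additive in the counts, the combined data contributed (α_post−α_prior, β_post−β_prior) successes and failures.
Total across both batches: 23−14=9 makes, 36−18=18 misses.
Subtract the first batch: 9−7=2 makes and 18−14=4 misses.

2 makes and 4 misses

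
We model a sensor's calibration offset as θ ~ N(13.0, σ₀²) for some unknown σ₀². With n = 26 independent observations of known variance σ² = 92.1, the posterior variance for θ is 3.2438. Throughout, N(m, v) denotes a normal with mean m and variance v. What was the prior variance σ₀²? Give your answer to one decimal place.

Posterior precision equals prior precision plus data precision: 1/σ_n² = 1/σ₀² + n/σ².
So 1/σ₀² = 1/3.2438 − 26/92.1 = 0.308280 − 0.282302 = 0.025978.
Hence σ₀² = 1/0.025978 ≈ 38.5.

σ₀² = 38.5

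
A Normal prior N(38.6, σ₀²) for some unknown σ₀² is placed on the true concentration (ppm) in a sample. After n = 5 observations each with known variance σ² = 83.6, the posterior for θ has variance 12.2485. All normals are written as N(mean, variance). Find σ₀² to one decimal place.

Posterior precision equals prior precision plus data precision: 1/σ_n² = 1/σ₀² + n/σ².
So 1/σ₀² = 1/12.2485 − 5/83.6 = 0.081643 − 0.059809 = 0.021834.
Hence σ₀² = 1/0.021834 ≈ 45.8.

σ₀² = 45.8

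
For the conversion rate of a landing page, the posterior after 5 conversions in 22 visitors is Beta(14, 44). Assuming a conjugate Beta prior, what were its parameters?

Beta is conjugate to the binomial likelihood: posterior = Beta(α+s, β+f).
So α = 14 − 5 = 9 and β = 44 − 17 = 27.

Beta(9, 27)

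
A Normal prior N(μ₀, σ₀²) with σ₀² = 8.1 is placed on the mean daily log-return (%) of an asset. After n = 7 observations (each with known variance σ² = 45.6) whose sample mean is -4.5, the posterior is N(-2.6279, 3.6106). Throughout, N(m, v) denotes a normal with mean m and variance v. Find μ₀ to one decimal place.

The posterior mean is a precision-weighted average: μ_n = (τ₀μ₀ + τ_data·x̄)/(τ₀+τ_data), with τ₀=1/σ₀² and τ_data=n/σ².
Here τ₀ = 1/8.1 = 0.123457 and τ_data = 7/45.6 = 0.153509, so τ_n = 0.276966.
Rearranging for μ₀: μ₀ = (μ_n·τ_n − τ_data·x̄)/τ₀ = (-2.6279·0.276966 − 0.153509·-4.5) / 0.123457 = -0.037048/0.123457 ≈ -0.3.

μ₀ = -0.3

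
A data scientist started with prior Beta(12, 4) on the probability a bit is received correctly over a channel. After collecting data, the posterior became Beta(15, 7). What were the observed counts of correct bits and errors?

3 correct bits and 3 errors

Under Beta–binomial conjugacy the posterior parameters are (a+s, b+f).
So s = 15 − 12 = 3 and f = 7 − 4 = 3.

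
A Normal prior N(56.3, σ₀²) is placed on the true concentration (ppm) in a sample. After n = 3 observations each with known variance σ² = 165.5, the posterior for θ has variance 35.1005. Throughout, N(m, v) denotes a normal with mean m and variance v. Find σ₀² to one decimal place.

σ₀² = 96.5

Posterior precision equals prior precision plus data precision: 1/σ_n² = 1/σ₀² + n/σ².
So 1/σ₀² = 1/35.1005 − 3/165.5 = 0.028490 − 0.018127 = 0.010363.
Hence σ₀² = 1/0.010363 ≈ 96.5.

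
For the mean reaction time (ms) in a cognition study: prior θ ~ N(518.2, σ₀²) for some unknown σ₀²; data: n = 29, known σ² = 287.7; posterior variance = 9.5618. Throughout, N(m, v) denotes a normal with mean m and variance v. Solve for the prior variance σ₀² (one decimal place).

Posterior precision equals prior precision plus data precision: 1/σ_n² = 1/σ₀² + n/σ².
So 1/σ₀² = 1/9.5618 − 29/287.7 = 0.104583 − 0.100799 = 0.003784.
Hence σ₀² = 1/0.003784 ≈ 264.3.

σ₀² = 264.3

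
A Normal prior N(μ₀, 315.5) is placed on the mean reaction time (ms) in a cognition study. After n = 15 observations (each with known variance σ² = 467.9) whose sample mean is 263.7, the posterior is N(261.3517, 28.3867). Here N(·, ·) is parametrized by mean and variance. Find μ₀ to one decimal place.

With known observation variance, the Normal–Normal posterior has precision τ_n = τ₀ + n/σ² and mean μ_n = (τ₀μ₀ + (n/σ²)x̄)/τ_n.
Here τ₀ = 1/315.5 = 0.003170 and τ_data = 15/467.9 = 0.032058, so τ_n = 0.035228.
Rearranging for μ₀: μ₀ = (μ_n·τ_n − τ_data·x̄)/τ₀ = (261.3517·0.035228 − 0.032058·263.7) / 0.003170 = 0.753203/0.003170 ≈ 237.6.

μ₀ = 237.6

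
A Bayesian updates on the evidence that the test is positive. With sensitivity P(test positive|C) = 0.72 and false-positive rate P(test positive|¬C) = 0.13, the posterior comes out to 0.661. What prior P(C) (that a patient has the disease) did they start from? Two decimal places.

Bayes' rule in odds form gives O(C|E) = O(C)·[P(E|C)/P(E|¬C)], hence O(C) = O(C|E)/LR.
Posterior odds = 0.661/(1−0.661) = 1.9499. LR = 0.72/0.13 = 5.5385.
Prior odds = 1.9499/5.5385 = 0.3521, so P(C) = 0.3521/(1+0.3521) ≈ 0.26.

P(C) = 0.26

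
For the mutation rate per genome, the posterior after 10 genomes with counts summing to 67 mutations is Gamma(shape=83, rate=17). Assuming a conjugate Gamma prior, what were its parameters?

Gamma–Poisson conjugacy: posterior shape = α + Σxᵢ, posterior rate = β + n.
So α = 83 − 67 = 16 and β = 17 − 10 = 7.

Gamma(shape=16, rate=7)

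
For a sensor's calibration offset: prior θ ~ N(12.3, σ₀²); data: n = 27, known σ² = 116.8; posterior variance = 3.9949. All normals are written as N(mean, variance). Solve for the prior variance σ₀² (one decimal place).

σ₀² = 52.2

Posterior precision equals prior precision plus data precision: 1/σ_n² = 1/σ₀² + n/σ².
So 1/σ₀² = 1/3.9949 − 27/116.8 = 0.250319 − 0.231164 = 0.019155.
Hence σ₀² = 1/0.019155 ≈ 52.2.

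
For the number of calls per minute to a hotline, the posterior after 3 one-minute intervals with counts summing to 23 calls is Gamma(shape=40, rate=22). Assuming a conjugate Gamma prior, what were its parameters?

Gamma(shape=17, rate=19)

A Gamma(α, β) prior (rate parametrization) on a Poisson rate with n observations summing to S gives posterior Gamma(α+S, β+n).
So α = 40 − 23 = 17 and β = 22 − 3 = 19.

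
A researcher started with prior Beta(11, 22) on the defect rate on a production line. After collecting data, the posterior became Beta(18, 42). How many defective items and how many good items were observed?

Beta is conjugate to the binomial likelihood: posterior = Beta(a+s, b+f).
So s = 18 − 11 = 7 and f = 42 − 22 = 20.

7 defective items and 20 good items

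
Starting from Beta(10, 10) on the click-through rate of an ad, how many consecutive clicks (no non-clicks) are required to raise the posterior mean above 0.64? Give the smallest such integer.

After k clicks and 0 non-clicks the posterior is Beta(10+k, 10), with mean (10+k)/(10+10+k).
Set (10+k)/(20+k) > 0.64 and solve: k > (0.64·20 − 10)/(1 − 0.64) = 7.778.
The smallest integer exceeding 7.778 is 8, and checking k=8: (18)/(28) = 0.6429 > 0.64.

k = 8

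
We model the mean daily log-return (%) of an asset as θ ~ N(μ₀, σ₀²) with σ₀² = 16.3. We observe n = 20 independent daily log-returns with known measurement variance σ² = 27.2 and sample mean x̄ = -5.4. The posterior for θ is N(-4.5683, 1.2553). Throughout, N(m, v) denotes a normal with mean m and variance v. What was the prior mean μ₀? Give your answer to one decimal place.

With known observation variance, the Normal–Normal posterior has precision τ_n = τ₀ + n/σ² and mean μ_n = (τ₀μ₀ + (n/σ²)x̄)/τ_n.
Here τ₀ = 1/16.3 = 0.061350 and τ_data = 20/27.2 = 0.735294, so τ_n = 0.796644.
Rearranging for μ₀: μ₀ = (μ_n·τ_n − τ_data·x̄)/τ₀ = (-4.5683·0.796644 − 0.735294·-5.4) / 0.061350 = 0.331279/0.061350 ≈ 5.4.

μ₀ = 5.4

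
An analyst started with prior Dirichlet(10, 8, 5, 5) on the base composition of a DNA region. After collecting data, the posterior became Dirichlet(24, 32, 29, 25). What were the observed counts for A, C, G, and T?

counts (14, 24, 24, 20)

For a Dirichlet(α) prior with multinomial counts c, the posterior is Dirichlet(α + c) componentwise.
Counts are posterior − prior componentwise: 24−10=14, 32−8=24, 29−5=24, 25−5=20.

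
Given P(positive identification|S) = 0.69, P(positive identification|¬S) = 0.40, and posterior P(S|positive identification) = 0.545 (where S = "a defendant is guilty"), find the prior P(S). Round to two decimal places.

P(S) = 0.41

Bayes' rule in odds form gives O(S|E) = O(S)·[P(E|S)/P(E|¬S)], hence O(S) = O(S|E)/LR.
Posterior odds = 0.545/(1−0.545) = 1.1978. LR = 0.69/0.40 = 1.7250.
Prior odds = 1.1978/1.7250 = 0.6944, so P(S) = 0.6944/(1+0.6944) ≈ 0.41.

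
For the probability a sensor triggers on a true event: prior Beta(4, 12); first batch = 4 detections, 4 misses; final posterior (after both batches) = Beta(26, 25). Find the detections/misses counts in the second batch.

18 detections and 9 misses

Because Beta–binomial updating is additive in the counts, the combined data contributed (α_post−α_prior, β_post−β_prior) successes and failures.
Total across both batches: 26−4=22 detections, 25−12=13 misses.
Subtract the first batch: 22−4=18 detections and 13−4=9 misses.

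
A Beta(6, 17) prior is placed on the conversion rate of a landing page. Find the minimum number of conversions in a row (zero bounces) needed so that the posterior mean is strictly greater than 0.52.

After k conversions and 0 bounces the posterior is Beta(6+k, 17), with mean (6+k)/(6+17+k).
Set (6+k)/(23+k) > 0.52 and solve: k > (0.52·23 − 6)/(1 − 0.52) = 12.417.
The smallest integer exceeding 12.417 is 13.

k = 13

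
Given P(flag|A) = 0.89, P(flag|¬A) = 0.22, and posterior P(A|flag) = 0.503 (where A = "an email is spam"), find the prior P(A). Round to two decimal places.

P(A) = 0.20

Bayes' rule in odds form gives O(A|E) = O(A)·[P(E|A)/P(E|¬A)], hence O(A) = O(A|E)/LR.
Posterior odds = 0.503/(1−0.503) = 1.0121. LR = 0.89/0.22 = 4.0455.
Prior odds = 1.0121/4.0455 = 0.2502, so P(A) = 0.2502/(1+0.2502) ≈ 0.20.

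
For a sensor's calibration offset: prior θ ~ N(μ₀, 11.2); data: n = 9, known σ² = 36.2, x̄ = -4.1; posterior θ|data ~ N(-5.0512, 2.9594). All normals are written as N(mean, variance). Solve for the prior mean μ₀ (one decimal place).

The posterior mean is a precision-weighted average: μ_n = (τ₀μ₀ + τ_data·x̄)/(τ₀+τ_data), with τ₀=1/σ₀² and τ_data=n/σ².
Here τ₀ = 1/11.2 = 0.089286 and τ_data = 9/36.2 = 0.248619, so τ_n = 0.337905.
Rearranging for μ₀: μ₀ = (μ_n·τ_n − τ_data·x̄)/τ₀ = (-5.0512·0.337905 − 0.248619·-4.1) / 0.089286 = -0.687488/0.089286 ≈ -7.7.

μ₀ = -7.7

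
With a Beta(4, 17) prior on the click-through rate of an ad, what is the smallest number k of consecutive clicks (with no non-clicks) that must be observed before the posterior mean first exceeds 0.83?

After k clicks and 0 non-clicks the posterior is Beta(4+k, 17), with mean (4+k)/(4+17+k).
Set (4+k)/(21+k) > 0.83 and solve: k > (0.83·21 − 4)/(1 − 0.83) = 79.000.
The smallest integer exceeding 79.000 is 80, and checking k=80: (84)/(101) = 0.8317 > 0.83.

k = 80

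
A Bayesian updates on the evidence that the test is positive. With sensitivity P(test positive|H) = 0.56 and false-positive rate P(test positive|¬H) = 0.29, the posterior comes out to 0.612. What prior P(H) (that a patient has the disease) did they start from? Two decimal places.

P(H) = 0.45

In odds form, posterior odds = prior odds × likelihood ratio, so prior odds = posterior odds ÷ LR.
Posterior odds = 0.612/(1−0.612) = 1.5773. LR = 0.56/0.29 = 1.9310.
Prior odds = 1.5773/1.9310 = 0.8168, so P(H) = 0.8168/(1+0.8168) ≈ 0.45.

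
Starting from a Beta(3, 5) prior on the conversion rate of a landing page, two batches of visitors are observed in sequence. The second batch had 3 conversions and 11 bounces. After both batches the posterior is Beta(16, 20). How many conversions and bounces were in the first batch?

Sequential conjugate updates are equivalent to a single update on the pooled data, so total successes = posterior α − prior α and total failures = posterior β − prior β.
Total across both batches: 16−3=13 conversions, 20−5=15 bounces.
Subtract the second batch: 13−3=10 conversions and 15−11=4 bounces.

10 conversions and 4 bounces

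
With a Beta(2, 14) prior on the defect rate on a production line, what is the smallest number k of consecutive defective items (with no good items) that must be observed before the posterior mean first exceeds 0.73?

After k defective items and 0 good items the posterior is Beta(2+k, 14), with mean (2+k)/(2+14+k).
Set (2+k)/(16+k) > 0.73 and solve: k > (0.73·16 − 2)/(1 − 0.73) = 35.852.
The smallest integer exceeding 35.852 is 36.

k = 36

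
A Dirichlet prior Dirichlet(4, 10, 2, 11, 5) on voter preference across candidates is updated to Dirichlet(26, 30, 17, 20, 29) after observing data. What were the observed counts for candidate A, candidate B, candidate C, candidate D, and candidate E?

counts (22, 20, 15, 9, 24)

For a Dirichlet(α) prior with multinomial counts c, the posterior is Dirichlet(α + c) componentwise.
Counts are posterior − prior componentwise: 26−4=22, 30−10=20, 17−2=15, 20−11=9, 29−5=24.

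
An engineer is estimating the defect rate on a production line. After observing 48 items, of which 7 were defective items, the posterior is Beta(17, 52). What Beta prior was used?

A Beta(α, β) prior with s successes and f failures in binomial data gives a Beta(α+s, β+f) posterior.
So α = 17 − 7 = 10 and β = 52 − 41 = 11.

Beta(10, 11)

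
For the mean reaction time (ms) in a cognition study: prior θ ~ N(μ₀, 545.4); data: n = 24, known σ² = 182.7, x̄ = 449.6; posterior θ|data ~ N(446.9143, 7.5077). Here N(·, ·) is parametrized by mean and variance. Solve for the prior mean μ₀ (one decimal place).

μ₀ = 254.5

The posterior mean is a precision-weighted average: μ_n = (τ₀μ₀ + τ_data·x̄)/(τ₀+τ_data), with τ₀=1/σ₀² and τ_data=n/σ².
Here τ₀ = 1/545.4 = 0.001834 and τ_data = 24/182.7 = 0.131363, so τ_n = 0.133197.
Rearranging for μ₀: μ₀ = (μ_n·τ_n − τ_data·x̄)/τ₀ = (446.9143·0.133197 − 0.131363·449.6) / 0.001834 = 0.466839/0.001834 ≈ 254.5.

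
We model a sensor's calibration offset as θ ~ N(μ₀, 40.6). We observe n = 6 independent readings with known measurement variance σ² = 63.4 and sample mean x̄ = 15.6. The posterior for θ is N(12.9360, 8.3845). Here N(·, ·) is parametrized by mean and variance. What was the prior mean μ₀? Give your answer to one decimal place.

μ₀ = 2.7

With known observation variance, the Normal–Normal posterior has precision τ_n = τ₀ + n/σ² and mean μ_n = (τ₀μ₀ + (n/σ²)x̄)/τ_n.
Here τ₀ = 1/40.6 = 0.024631 and τ_data = 6/63.4 = 0.094637, so τ_n = 0.119268.
Rearranging for μ₀: μ₀ = (μ_n·τ_n − τ_data·x̄)/τ₀ = (12.9360·0.119268 − 0.094637·15.6) / 0.024631 = 0.066514/0.024631 ≈ 2.7.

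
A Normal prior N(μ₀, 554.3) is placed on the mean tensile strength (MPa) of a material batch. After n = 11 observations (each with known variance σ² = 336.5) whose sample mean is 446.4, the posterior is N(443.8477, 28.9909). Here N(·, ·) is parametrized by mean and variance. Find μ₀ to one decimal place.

μ₀ = 397.6

With known observation variance, the Normal–Normal posterior has precision τ_n = τ₀ + n/σ² and mean μ_n = (τ₀μ₀ + (n/σ²)x̄)/τ_n.
Here τ₀ = 1/554.3 = 0.001804 and τ_data = 11/336.5 = 0.032689, so τ_n = 0.034493.
Rearranging for μ₀: μ₀ = (μ_n·τ_n − τ_data·x̄)/τ₀ = (443.8477·0.034493 − 0.032689·446.4) / 0.001804 = 0.717269/0.001804 ≈ 397.6.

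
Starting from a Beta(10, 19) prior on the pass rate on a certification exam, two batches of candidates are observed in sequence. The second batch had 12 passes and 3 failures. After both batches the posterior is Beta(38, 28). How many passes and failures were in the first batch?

16 passes and 6 failures

Sequential conjugate updates are equivalent to a single update on the pooled data, so total successes = posterior α − prior α and total failures = posterior β − prior β.
Total across both batches: 38−10=28 passes, 28−19=9 failures.
Subtract the second batch: 28−12=16 passes and 9−3=6 failures.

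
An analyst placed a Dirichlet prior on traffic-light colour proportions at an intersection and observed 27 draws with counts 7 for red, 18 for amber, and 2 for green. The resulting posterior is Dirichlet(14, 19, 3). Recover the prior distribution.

For a Dirichlet(α) prior with multinomial counts c, the posterior is Dirichlet(α + c) componentwise.
Subtract each count from the matching posterior parameter: 14−7=7, 19−18=1, 3−2=1.

Dirichlet(7, 1, 1)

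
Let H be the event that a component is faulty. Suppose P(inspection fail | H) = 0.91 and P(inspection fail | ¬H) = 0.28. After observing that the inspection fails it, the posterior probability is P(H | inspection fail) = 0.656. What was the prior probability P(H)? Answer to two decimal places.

In odds form, posterior odds = prior odds × likelihood ratio, so prior odds = posterior odds ÷ LR.
Posterior odds = 0.656/(1−0.656) = 1.9070. LR = 0.91/0.28 = 3.2500.
Prior odds = 1.9070/3.2500 = 0.5868, so P(H) = 0.5868/(1+0.5868) ≈ 0.37.

P(H) = 0.37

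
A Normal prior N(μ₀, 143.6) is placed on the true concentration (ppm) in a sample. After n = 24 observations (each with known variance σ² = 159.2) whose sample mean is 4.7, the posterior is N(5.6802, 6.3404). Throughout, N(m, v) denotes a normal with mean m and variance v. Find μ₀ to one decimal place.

The posterior mean is a precision-weighted average: μ_n = (τ₀μ₀ + τ_data·x̄)/(τ₀+τ_data), with τ₀=1/σ₀² and τ_data=n/σ².
Here τ₀ = 1/143.6 = 0.006964 and τ_data = 24/159.2 = 0.150754, so τ_n = 0.157718.
Rearranging for μ₀: μ₀ = (μ_n·τ_n − τ_data·x̄)/τ₀ = (5.6802·0.157718 − 0.150754·4.7) / 0.006964 = 0.187326/0.006964 ≈ 26.9.

μ₀ = 26.9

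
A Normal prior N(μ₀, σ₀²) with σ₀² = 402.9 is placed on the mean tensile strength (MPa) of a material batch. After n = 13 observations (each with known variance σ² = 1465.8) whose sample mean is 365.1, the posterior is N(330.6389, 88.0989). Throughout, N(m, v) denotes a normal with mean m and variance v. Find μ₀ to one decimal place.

μ₀ = 207.5

With known observation variance, the Normal–Normal posterior has precision τ_n = τ₀ + n/σ² and mean μ_n = (τ₀μ₀ + (n/σ²)x̄)/τ_n.
Here τ₀ = 1/402.9 = 0.002482 and τ_data = 13/1465.8 = 0.008869, so τ_n = 0.011351.
Rearranging for μ₀: μ₀ = (μ_n·τ_n − τ_data·x̄)/τ₀ = (330.6389·0.011351 − 0.008869·365.1) / 0.002482 = 0.515010/0.002482 ≈ 207.5.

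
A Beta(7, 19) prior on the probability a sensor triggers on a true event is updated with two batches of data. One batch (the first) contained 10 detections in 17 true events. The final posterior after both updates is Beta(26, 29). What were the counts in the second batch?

Because Beta–binomial updating is additive in the counts, the combined data contributed (α_post−α_prior, β_post−β_prior) successes and failures.
Total across both batches: 26−7=19 detections, 29−19=10 misses.
Subtract the first batch: 19−10=9 detections and 10−7=3 misses.

9 detections and 3 misses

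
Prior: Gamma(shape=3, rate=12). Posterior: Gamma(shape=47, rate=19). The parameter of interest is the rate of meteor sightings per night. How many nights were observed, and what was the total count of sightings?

A Gamma(α, β) prior (rate parametrization) on a Poisson rate with n observations summing to S gives posterior Gamma(α+S, β+n).
Matching: Σxᵢ = 47 − 3 = 44 and n = 19 − 12 = 7.

n = 7 nights with total 44 sightings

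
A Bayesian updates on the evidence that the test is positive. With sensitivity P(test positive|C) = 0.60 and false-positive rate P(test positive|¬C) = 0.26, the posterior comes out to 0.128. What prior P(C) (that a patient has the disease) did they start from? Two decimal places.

P(C) = 0.06

Bayes' rule in odds form gives O(C|E) = O(C)·[P(E|C)/P(E|¬C)], hence O(C) = O(C|E)/LR.
Posterior odds = 0.128/(1−0.128) = 0.1468. LR = 0.60/0.26 = 2.3077.
Prior odds = 0.1468/2.3077 = 0.0636, so P(C) = 0.0636/(1+0.0636) ≈ 0.06.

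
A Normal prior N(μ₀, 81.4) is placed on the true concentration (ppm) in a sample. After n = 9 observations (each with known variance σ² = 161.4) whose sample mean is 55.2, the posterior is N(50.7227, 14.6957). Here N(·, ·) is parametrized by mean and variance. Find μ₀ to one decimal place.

With known observation variance, the Normal–Normal posterior has precision τ_n = τ₀ + n/σ² and mean μ_n = (τ₀μ₀ + (n/σ²)x̄)/τ_n.
Here τ₀ = 1/81.4 = 0.012285 and τ_data = 9/161.4 = 0.055762, so τ_n = 0.068047.
Rearranging for μ₀: μ₀ = (μ_n·τ_n − τ_data·x̄)/τ₀ = (50.7227·0.068047 − 0.055762·55.2) / 0.012285 = 0.373465/0.012285 ≈ 30.4.

μ₀ = 30.4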